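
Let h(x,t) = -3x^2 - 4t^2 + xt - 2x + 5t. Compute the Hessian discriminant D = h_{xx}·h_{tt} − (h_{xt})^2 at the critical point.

47

∂h/∂x = -6x + t - 2 = 0 and ∂h/∂t = x - 8t + 5 = 0, so (x, t) = (-11/47, 28/47).
The Hessian has h_{xx} = -6, h_{tt} = -8, h_{xt} = 1, giving D = 47 > 0 with h_{xx} < 0, so the point is a local maximum.
D = (-6)·(-8) − (1)^2 = 47.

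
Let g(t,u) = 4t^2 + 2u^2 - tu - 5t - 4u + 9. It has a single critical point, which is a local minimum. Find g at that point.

145/31

∂g/∂t = 8t - u - 5 = 0 and ∂g/∂u = -t + 4u - 4 = 0, so (t, u) = (24/31, 37/31).
The Hessian has g_{tt} = 8, g_{uu} = 4, g_{tu} = -1, giving D = 31 > 0 with g_{tt} > 0, so the point is a local minimum.
g(24/31, 37/31) = 145/31.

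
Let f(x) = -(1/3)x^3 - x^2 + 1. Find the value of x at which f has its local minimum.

-2

f'(x) = -x^2 - 2x = 0 at x = -2, 0.
Since f''(x) = -2x - 2, we get f''(-2) = 2 > 0 ⇒ local minimum; f''(0) = -2 < 0 ⇒ local maximum.
Thus f has its local minimum at x = -2, with value -1/3.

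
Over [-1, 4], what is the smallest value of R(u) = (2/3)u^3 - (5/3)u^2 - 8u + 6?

The derivative is 2u^2 - (10/3)u - 8, whose only zero in [-1, 4] is u = 3.
Candidates: R(-1) = 35/3,  R(3) = -15,  R(4) = -10.
The minimum over the interval is -15, attained at u = 3.

-15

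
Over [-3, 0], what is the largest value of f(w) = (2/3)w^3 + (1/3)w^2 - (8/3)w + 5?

f'(w) = 2w^2 + (2/3)w - 8/3, whose only zero in [-3, 0] is w = -4/3.
Evaluating at the critical points and endpoints: f(-3) = -2; f(-4/3) = 613/81; f(0) = 5.
The maximum over the interval is 613/81, attained at w = -4/3.

613/81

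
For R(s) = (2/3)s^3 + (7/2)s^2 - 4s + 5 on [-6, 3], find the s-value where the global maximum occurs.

The derivative is 2s^2 + 7s - 4, which vanishes at s = -4 and s = 1/2.
Compare values at every candidate in [-6, 3]: R(-6) = 11, R(-4) = 103/3, R(1/2) = 95/24, R(3) = 85/2.
Hence the absolute maximum is 85/2 at s = 3.

3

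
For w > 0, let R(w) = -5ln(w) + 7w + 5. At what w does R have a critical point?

5/7

R'(w) = -5/w + 7 = 0 gives w = 5/7.
R''(w) = 5/w², which is positive for w > 0, so this is a local minimum.
R(5/7) = -5·ln(5/7) + 5 + 5 ≈ 11.6824.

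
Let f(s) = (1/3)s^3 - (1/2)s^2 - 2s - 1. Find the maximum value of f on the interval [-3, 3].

1/6

The derivative is s^2 - s - 2, which vanishes at s = -1 and s = 2.
Evaluating at the critical points and endpoints: f(-3) = -17/2, f(-1) = 1/6, f(2) = -13/3, f(3) = -5/2.
The maximum over the interval is 1/6, attained at s = -1.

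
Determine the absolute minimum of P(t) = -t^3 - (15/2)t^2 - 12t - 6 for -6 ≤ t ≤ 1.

The derivative is -3t^2 - 15t - 12, which vanishes at t = -4 and t = -1.
Candidates: P(-6) = 12; P(-4) = -14; P(-1) = -1/2; P(1) = -53/2.
So the minimum is P(1) = -53/2.

-53/2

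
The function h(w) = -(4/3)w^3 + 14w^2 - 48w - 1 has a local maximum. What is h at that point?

-163/3

h'(w) = -4w^2 + 28w - 48. Setting h'(w) = 0 gives w ∈ {3, 4}.
Since h''(w) = -8w + 28, we get h''(3) = 4 > 0 ⇒ local minimum; h''(4) = -4 < 0 ⇒ local maximum.
The local maximum is h(4) = -163/3.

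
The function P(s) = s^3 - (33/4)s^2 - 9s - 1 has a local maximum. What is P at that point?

21/16

Critical points: P'(s) = 3s^2 - (33/2)s - 9 vanishes at s = -1/2, 6.
P''(s) = 6s - 33/2. P''(-1/2) = -39/2 < 0 ⇒ local maximum; P''(6) = 39/2 > 0 ⇒ local minimum.
The local maximum is P(-1/2) = 21/16.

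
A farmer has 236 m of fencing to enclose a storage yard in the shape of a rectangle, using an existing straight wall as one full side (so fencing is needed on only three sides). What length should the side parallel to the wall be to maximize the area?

Let the sides perpendicular to the wall have length x and the parallel side y, so 2x + y = 236 and the area is A = xy = x(236 − 2x).
A'(x) = 236 − 4x = 0 gives x = 59, and A''(x) = −4 < 0 confirms a maximum.
Then y = 236 − 2·59 = 118 and A = 6962.

118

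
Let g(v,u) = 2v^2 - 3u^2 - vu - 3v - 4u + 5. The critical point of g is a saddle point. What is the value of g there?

∂g/∂v = 4v - u - 3 = 0 and ∂g/∂u = -v - 6u - 4 = 0, so (v, u) = (14/25, -19/25).
The Hessian has g_{vv} = 4, g_{uu} = -6, g_{vu} = -1, giving D = -25 < 0, so the point is a saddle point.
g(14/25, -19/25) = 142/25.

142/25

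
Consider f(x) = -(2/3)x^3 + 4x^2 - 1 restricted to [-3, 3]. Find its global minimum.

Differentiating, f'(x) = -2x^2 + 8x; whose only zero in [-3, 3] is x = 0.
Candidates: f(-3) = 53, f(0) = -1, f(3) = 17.
The minimum over the interval is -1, attained at x = 0.

-1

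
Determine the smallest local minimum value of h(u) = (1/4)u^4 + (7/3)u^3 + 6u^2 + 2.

Critical points: h'(u) = u^3 + 7u^2 + 12u vanishes at u = -4, -3, 0.
Second-derivative test with h''(u) = 3u^2 + 14u + 12: h''(-4) = 4 > 0 ⇒ local minimum; h''(-3) = -3 < 0 ⇒ local maximum; h''(0) = 12 > 0 ⇒ local minimum.
The smallest local minimum is h(0) = 2.

2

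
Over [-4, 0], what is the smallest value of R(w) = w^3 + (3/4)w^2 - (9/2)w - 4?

-38

Differentiating, R'(w) = 3w^2 + (3/2)w - 9/2; whose only zero in [-4, 0] is w = -3/2.
Compare values at every candidate in [-4, 0]: R(-4) = -38; R(-3/2) = 17/16; R(0) = -4.
Hence the absolute minimum is -38 at w = -4.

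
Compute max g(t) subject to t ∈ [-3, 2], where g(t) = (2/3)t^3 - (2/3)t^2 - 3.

Differentiating, g'(t) = 2t^2 - (4/3)t; which vanishes at t = 0 and t = 2/3.
Evaluating at the critical points and endpoints: g(-3) = -27, g(0) = -3, g(2/3) = -251/81, g(2) = -1/3.
Hence the absolute maximum is -1/3 at t = 2.

-1/3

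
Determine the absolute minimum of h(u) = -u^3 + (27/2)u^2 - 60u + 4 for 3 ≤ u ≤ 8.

-124

h'(u) = -3u^2 + 27u - 60, which vanishes at u = 4 and u = 5.
Compare values at every candidate in [3, 8]: h(3) = -163/2, h(4) = -84, h(5) = -167/2, h(8) = -124.
The minimum over the interval is -124, attained at u = 8.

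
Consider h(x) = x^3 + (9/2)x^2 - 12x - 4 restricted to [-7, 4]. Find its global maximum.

Differentiating, h'(x) = 3x^2 + 9x - 12; which vanishes at x = -4 and x = 1.
Compare values at every candidate in [-7, 4]: h(-7) = -85/2,  h(-4) = 52,  h(1) = -21/2,  h(4) = 84.
Hence the absolute maximum is 84 at x = 4.

84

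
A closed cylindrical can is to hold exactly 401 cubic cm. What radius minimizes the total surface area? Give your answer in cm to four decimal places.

3.9963

With radius r and height h, πr²h = 401 so h = 401/(πr²), and S(r) = 2πr² + 2πrh = 2πr² + 2·401/r.
S'(r) = 4πr − 2·401/r² = 0 ⇒ r³ = 401/(2π), so r ≈ 3.9963 and h = 2r ≈ 7.9925.
S''(r) = 4π + 4·401/r³ > 0, so this is the minimum; S ≈ 301.0307.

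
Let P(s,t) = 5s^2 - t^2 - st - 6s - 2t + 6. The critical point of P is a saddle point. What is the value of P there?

122/21

∂P/∂s = 10s - t - 6 = 0 and ∂P/∂t = -s - 2t - 2 = 0, so (s, t) = (10/21, -26/21).
The Hessian has P_{ss} = 10, P_{tt} = -2, P_{st} = -1, giving D = -21 < 0, so the point is a saddle point.
P(10/21, -26/21) = 122/21.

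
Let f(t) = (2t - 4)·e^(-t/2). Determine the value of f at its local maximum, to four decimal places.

Differentiating with the product rule gives f'(t) = (-t + 4)·e^(-t/2). Since e^(-t/2) > 0, the only critical point is t = 4.
f''(4) has the same sign as -1 < 0, so this is a local maximum.
f(4) = (4)·e^(-2) ≈ 0.5413.

0.5413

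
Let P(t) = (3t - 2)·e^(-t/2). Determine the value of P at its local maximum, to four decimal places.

By the product rule, P'(t) = (-(3/2)t + 4)·e^(-t/2). Since e^(-t/2) > 0, the only critical point is t = 8/3.
P''(8/3) has the same sign as -3/2 < 0, so this is a local maximum.
P(8/3) = (6)·e^(-4/3) ≈ 1.5816.

1.5816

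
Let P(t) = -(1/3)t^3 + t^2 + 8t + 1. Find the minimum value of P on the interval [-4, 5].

P'(t) = -t^2 + 2t + 8, which vanishes at t = -2 and t = 4.
Candidates: P(-4) = 19/3,  P(-2) = -25/3,  P(4) = 83/3,  P(5) = 73/3.
The minimum over the interval is -25/3, attained at t = -2.

-25/3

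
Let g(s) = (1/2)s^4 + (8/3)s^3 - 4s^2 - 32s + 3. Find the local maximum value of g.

Critical points: g'(s) = 2s^3 + 8s^2 - 8s - 32 vanishes at s = -4, -2, 2.
Second-derivative test with g''(s) = 6s^2 + 16s - 8: g''(-4) = 24 > 0 ⇒ local minimum; g''(-2) = -16 < 0 ⇒ local maximum; g''(2) = 48 > 0 ⇒ local minimum.
So the local maximum value is g(-2) = 113/3.

113/3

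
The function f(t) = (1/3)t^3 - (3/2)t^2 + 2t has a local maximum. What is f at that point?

5/6

f'(t) = t^2 - 3t + 2. Setting f'(t) = 0 gives t ∈ {1, 2}.
Second-derivative test with f''(t) = 2t - 3: f''(1) = -1 < 0 ⇒ local maximum; f''(2) = 1 > 0 ⇒ local minimum.
The local maximum is f(1) = 5/6.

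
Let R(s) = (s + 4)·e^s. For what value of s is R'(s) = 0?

R'(s) = 1·e^s + (s + 4)·1·e^s = (s + 5)·e^s. Since e^s > 0, the only critical point is s = -5.
R''(-5) has the same sign as 1 > 0, so this is a local minimum.
R(-5) = (-1)·e^(-5) ≈ -0.0067.

-5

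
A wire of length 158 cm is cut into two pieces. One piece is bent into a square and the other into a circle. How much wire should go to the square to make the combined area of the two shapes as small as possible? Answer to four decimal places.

88.4957

Let x be the length used for the square. Square side x/4; circle radius (158−x)/(2π).
A(x) = (x/4)² + π·((158−x)/(2π))² = x²/16 + (158−x)²/(4π) for 0 ≤ x ≤ 158. A'(x) = x/8 − (158−x)/(2π) = 0 gives x = 4·158/(π+4) ≈ 88.4957.
A'' = 1/8 + 1/(2π) > 0, so this gives the minimum combined area; x ≈ 88.4957 cm to the square.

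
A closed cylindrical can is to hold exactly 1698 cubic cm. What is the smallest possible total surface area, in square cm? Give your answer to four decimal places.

With radius r and height h, πr²h = 1698 so h = 1698/(πr²), and S(r) = 2πr² + 2πrh = 2πr² + 2·1698/r.
S'(r) = 4πr − 2·1698/r² = 0 ⇒ r³ = 1698/(2π), so r ≈ 6.4653 and h = 2r ≈ 12.9305.
S''(r) = 4π + 4·1698/r³ > 0, so this is the minimum; S ≈ 787.9034.

787.9034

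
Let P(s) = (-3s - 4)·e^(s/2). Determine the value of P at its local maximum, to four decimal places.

P'(s) = (-3)·e^(s/2) + (-3s - 4)·(1/2)·e^(s/2) = (-(3/2)s - 5)·e^(s/2). Since e^(s/2) > 0, the only critical point is s = -10/3.
P''(-10/3) has the same sign as -3/2 < 0, so this is a local maximum.
P(-10/3) = (6)·e^(-5/3) ≈ 1.1333.

1.1333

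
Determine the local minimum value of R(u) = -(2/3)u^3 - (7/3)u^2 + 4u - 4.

-19

R'(u) = -2u^2 - (14/3)u + 4. Setting R'(u) = 0 gives u ∈ {-3, 2/3}.
Second-derivative test with R''(u) = -4u - 14/3: R''(-3) = 22/3 > 0 ⇒ local minimum; R''(2/3) = -22/3 < 0 ⇒ local maximum.
The local minimum is R(-3) = -19.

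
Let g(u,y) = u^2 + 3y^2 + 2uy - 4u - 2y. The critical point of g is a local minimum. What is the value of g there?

-9/2

∂g/∂u = 2u + 2y - 4 = 0 and ∂g/∂y = 2u + 6y - 2 = 0, so (u, y) = (5/2, -1/2).
The Hessian has g_{uu} = 2, g_{yy} = 6, g_{uy} = 2, giving D = 8 > 0 with g_{uu} > 0, so the point is a local minimum.
g(5/2, -1/2) = -9/2.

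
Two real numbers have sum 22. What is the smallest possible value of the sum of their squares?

242

With a + b = 22, a^2 + b^2 = a^2 + (22 − a)^2.
The derivative 2a − 2(22 − a) = 4a − 44 vanishes at a = 11; second derivative 4 > 0, a minimum.
The minimum is 2·(11)^2 = 242.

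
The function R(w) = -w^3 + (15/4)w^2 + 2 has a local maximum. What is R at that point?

R'(w) = -3w^2 + (15/2)w. Setting R'(w) = 0 gives w ∈ {0, 5/2}.
R''(w) = -6w + 15/2. R''(0) = 15/2 > 0 ⇒ local minimum; R''(5/2) = -15/2 < 0 ⇒ local maximum.
So the local maximum value is R(5/2) = 157/16.

157/16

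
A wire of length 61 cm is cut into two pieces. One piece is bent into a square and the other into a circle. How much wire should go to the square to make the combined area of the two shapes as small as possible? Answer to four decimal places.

Let x be the length used for the square. Square side x/4; circle radius (61−x)/(2π).
A(x) = (x/4)² + π·((61−x)/(2π))² = x²/16 + (61−x)²/(4π) for 0 ≤ x ≤ 61. A'(x) = x/8 − (61−x)/(2π) = 0 gives x = 4·61/(π+4) ≈ 34.1660.
A'' = 1/8 + 1/(2π) > 0, so this gives the minimum combined area; x ≈ 34.1660 cm to the square.

34.1660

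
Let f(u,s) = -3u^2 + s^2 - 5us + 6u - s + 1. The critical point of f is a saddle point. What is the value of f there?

40/37

∂f/∂u = -6u - 5s + 6 = 0 and ∂f/∂s = -5u + 2s - 1 = 0, so (u, s) = (7/37, 36/37).
The Hessian has f_{uu} = -6, f_{ss} = 2, f_{us} = -5, giving D = -37 < 0, so the point is a saddle point.
f(7/37, 36/37) = 40/37.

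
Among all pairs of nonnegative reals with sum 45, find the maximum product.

With x + y = 45, the product is P(x) = x(45 − x).
P'(x) = 45 − 2x = 0 gives x = 45/2; P'' = −2 < 0, so this is the maximum.
P = 45/2·45/2 = 2025/4.

2025/4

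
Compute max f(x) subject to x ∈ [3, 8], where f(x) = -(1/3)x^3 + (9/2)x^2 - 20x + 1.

-55/2

f'(x) = -x^2 + 9x - 20, which vanishes at x = 4 and x = 5.
Candidates: f(3) = -55/2,  f(4) = -85/3,  f(5) = -169/6,  f(8) = -125/3.
Hence the absolute maximum is -55/2 at x = 3.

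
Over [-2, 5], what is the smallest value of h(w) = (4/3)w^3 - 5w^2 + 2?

-86/3

h'(w) = 4w^2 - 10w, which vanishes at w = 0 and w = 5/2.
Candidates: h(-2) = -86/3; h(0) = 2; h(5/2) = -101/12; h(5) = 131/3.
So the minimum is h(-2) = -86/3.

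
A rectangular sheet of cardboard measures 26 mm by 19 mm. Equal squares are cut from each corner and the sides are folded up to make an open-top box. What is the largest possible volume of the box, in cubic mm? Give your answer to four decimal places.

798.6364

With cut size x, the volume is V(x) = x(26 − 2x)(19 − 2x) for 0 < x < 9.5.
V'(x) = 12x^2 − 180x + 494. Setting V'(x) = 0 gives x ≈ 3.6163 (the root in (0, 9.5)).
V''(x) = 24x − 180 is negative there, so this is the maximum; V ≈ 798.6364.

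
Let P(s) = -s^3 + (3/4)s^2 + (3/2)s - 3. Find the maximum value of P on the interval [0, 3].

-7/4

P'(s) = -3s^2 + (3/2)s + 3/2, whose only zero in [0, 3] is s = 1.
Evaluating at the critical points and endpoints: P(0) = -3, P(1) = -7/4, P(3) = -75/4.
So the maximum is P(1) = -7/4.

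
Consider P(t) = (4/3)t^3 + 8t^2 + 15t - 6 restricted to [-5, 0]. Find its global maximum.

Differentiating, P'(t) = 4t^2 + 16t + 15; which vanishes at t = -5/2 and t = -3/2.
Compare values at every candidate in [-5, 0]: P(-5) = -143/3,  P(-5/2) = -43/3,  P(-3/2) = -15,  P(0) = -6.
So the maximum is P(0) = -6.

-6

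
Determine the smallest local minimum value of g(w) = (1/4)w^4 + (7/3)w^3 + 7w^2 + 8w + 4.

g'(w) = w^3 + 7w^2 + 14w + 8. Setting g'(w) = 0 gives w ∈ {-4, -2, -1}.
g''(w) = 3w^2 + 14w + 14. g''(-4) = 6 > 0 ⇒ local minimum; g''(-2) = -2 < 0 ⇒ local maximum; g''(-1) = 3 > 0 ⇒ local minimum.
So the smallest local minimum value is g(-4) = -4/3.

-4/3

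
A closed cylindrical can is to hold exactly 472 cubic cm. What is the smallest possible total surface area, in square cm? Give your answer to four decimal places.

With radius r and height h, πr²h = 472 so h = 472/(πr²), and S(r) = 2πr² + 2πrh = 2πr² + 2·472/r.
S'(r) = 4πr − 2·472/r² = 0 ⇒ r³ = 472/(2π), so r ≈ 4.2194 and h = 2r ≈ 8.4389.
S''(r) = 4π + 4·472/r³ > 0, so this is the minimum; S ≈ 335.5902.

335.5902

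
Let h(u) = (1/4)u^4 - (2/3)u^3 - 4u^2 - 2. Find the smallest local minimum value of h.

h'(u) = u^3 - 2u^2 - 8u = 0 at u = -2, 0, 4.
h''(u) = 3u^2 - 4u - 8. h''(-2) = 12 > 0 ⇒ local minimum; h''(0) = -8 < 0 ⇒ local maximum; h''(4) = 24 > 0 ⇒ local minimum.
So the smallest local minimum value is h(4) = -134/3.

-134/3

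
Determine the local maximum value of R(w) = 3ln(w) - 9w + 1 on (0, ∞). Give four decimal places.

-5.2958

R'(w) = 3/w − 9 = 0 gives w = 1/3.
R''(w) = -3/w², which is negative for w > 0, so this is a local maximum.
R(1/3) = 3·ln(1/3) - 3 + 1 ≈ -5.2958.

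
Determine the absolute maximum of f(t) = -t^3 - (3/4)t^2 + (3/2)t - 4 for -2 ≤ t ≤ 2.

f'(t) = -3t^2 - (3/2)t + 3/2, which vanishes at t = -1 and t = 1/2.
Compare values at every candidate in [-2, 2]: f(-2) = -2, f(-1) = -21/4, f(1/2) = -57/16, f(2) = -12.
Hence the absolute maximum is -2 at t = -2.

-2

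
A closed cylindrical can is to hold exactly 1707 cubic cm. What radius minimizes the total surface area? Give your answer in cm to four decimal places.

6.4767

With radius r and height h, πr²h = 1707 so h = 1707/(πr²), and S(r) = 2πr² + 2πrh = 2πr² + 2·1707/r.
S'(r) = 4πr − 2·1707/r² = 0 ⇒ r³ = 1707/(2π), so r ≈ 6.4767 and h = 2r ≈ 12.9533.
S''(r) = 4π + 4·1707/r³ > 0, so this is the minimum; S ≈ 790.6851.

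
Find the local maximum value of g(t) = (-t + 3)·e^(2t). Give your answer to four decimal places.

74.2066

g'(t) = (-1)·e^(2t) + (-t + 3)·2·e^(2t) = (-2t + 5)·e^(2t). Since e^(2t) > 0, the only critical point is t = 5/2.
g''(5/2) has the same sign as -2 < 0, so this is a local maximum.
g(5/2) = (1/2)·e^(5) ≈ 74.2066.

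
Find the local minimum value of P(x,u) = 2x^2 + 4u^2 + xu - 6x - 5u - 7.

-381/31

∂P/∂x = 4x + u - 6 = 0 and ∂P/∂u = x + 8u - 5 = 0, so (x, u) = (43/31, 14/31).
The Hessian has P_{xx} = 4, P_{uu} = 8, P_{xu} = 1, giving D = 31 > 0 with P_{xx} > 0, so the point is a local minimum.
P(43/31, 14/31) = -381/31.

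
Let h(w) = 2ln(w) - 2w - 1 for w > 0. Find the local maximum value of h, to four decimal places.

h'(w) = 2/w − 2 = 0 gives w = 1.
h''(w) = -2/w², which is negative for w > 0, so this is a local maximum.
h(1) = 2·ln(1) - 2 - 1 ≈ -3.0000.

-3.0000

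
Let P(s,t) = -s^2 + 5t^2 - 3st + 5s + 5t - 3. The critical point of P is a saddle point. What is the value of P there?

88/29

∂P/∂s = -2s - 3t + 5 = 0 and ∂P/∂t = -3s + 10t + 5 = 0, so (s, t) = (65/29, 5/29).
The Hessian has P_{ss} = -2, P_{tt} = 10, P_{st} = -3, giving D = -29 < 0, so the point is a saddle point.
P(65/29, 5/29) = 88/29.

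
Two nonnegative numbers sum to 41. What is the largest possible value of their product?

With x + y = 41, the product is P(x) = x(41 − x).
P'(x) = 41 − 2x = 0 gives x = 41/2; P'' = −2 < 0, so this is the maximum.
P = 41/2·41/2 = 1681/4.

1681/4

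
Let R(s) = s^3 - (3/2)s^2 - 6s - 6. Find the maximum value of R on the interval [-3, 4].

R'(s) = 3s^2 - 3s - 6, which vanishes at s = -1 and s = 2.
Evaluating at the critical points and endpoints: R(-3) = -57/2, R(-1) = -5/2, R(2) = -16, R(4) = 10.
Hence the absolute maximum is 10 at s = 4.

10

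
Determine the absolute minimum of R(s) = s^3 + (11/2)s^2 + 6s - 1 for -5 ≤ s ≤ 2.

-37/2

Differentiating, R'(s) = 3s^2 + 11s + 6; which vanishes at s = -3 and s = -2/3.
Compare values at every candidate in [-5, 2]: R(-5) = -37/2; R(-3) = 7/2; R(-2/3) = -77/27; R(2) = 41.
So the minimum is R(-5) = -37/2.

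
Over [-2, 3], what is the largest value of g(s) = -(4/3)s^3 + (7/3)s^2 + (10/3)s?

40/3

Differentiating, g'(s) = -4s^2 + (14/3)s + 10/3; which vanishes at s = -1/2 and s = 5/3.
Evaluating at the critical points and endpoints: g(-2) = 40/3; g(-1/2) = -11/12; g(5/3) = 475/81; g(3) = -5.
The maximum over the interval is 40/3, attained at s = -2.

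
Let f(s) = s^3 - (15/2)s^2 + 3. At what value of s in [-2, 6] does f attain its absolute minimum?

5

Differentiating, f'(s) = 3s^2 - 15s; which vanishes at s = 0 and s = 5.
Compare values at every candidate in [-2, 6]: f(-2) = -35,  f(0) = 3,  f(5) = -119/2,  f(6) = -51.
Hence the absolute minimum is -119/2 at s = 5.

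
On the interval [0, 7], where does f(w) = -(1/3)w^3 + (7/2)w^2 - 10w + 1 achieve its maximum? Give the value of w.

0

The derivative is -w^2 + 7w - 10, which vanishes at w = 2 and w = 5.
Candidates: f(0) = 1, f(2) = -23/3, f(5) = -19/6, f(7) = -71/6.
So the maximum is f(0) = 1.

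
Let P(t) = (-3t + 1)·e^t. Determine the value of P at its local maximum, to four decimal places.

1.5403

P'(t) = (-3)·e^t + (-3t + 1)·1·e^t = (-3t - 2)·e^t. Since e^t > 0, the only critical point is t = -2/3.
P''(-2/3) has the same sign as -3 < 0, so this is a local maximum.
P(-2/3) = (3)·e^(-2/3) ≈ 1.5403.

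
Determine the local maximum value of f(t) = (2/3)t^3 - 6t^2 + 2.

2

Critical points: f'(t) = 2t^2 - 12t vanishes at t = 0, 6.
f''(t) = 4t - 12. f''(0) = -12 < 0 ⇒ local maximum; f''(6) = 12 > 0 ⇒ local minimum.
So the local maximum value is f(0) = 2.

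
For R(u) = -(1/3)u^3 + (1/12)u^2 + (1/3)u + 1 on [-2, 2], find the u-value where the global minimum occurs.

2

The derivative is -u^2 + (1/6)u + 1/3, which vanishes at u = -1/2 and u = 2/3.
Evaluating at the critical points and endpoints: R(-2) = 10/3, R(-1/2) = 43/48, R(2/3) = 94/81, R(2) = -2/3.
Hence the absolute minimum is -2/3 at u = 2.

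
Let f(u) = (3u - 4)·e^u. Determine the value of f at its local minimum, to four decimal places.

f'(u) = 3·e^u + (3u - 4)·1·e^u = (3u - 1)·e^u. Since e^u > 0, the only critical point is u = 1/3.
f''(1/3) has the same sign as 3 > 0, so this is a local minimum.
f(1/3) = (-3)·e^(1/3) ≈ -4.1868.

-4.1868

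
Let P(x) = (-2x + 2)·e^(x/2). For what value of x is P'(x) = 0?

By the product rule, P'(x) = (-x - 1)·e^(x/2). Since e^(x/2) > 0, the only critical point is x = -1.
P''(-1) has the same sign as -1 < 0, so this is a local maximum.
P(-1) = (4)·e^(-1/2) ≈ 2.4261.

-1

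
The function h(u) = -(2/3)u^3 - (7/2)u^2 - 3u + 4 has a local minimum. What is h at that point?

h'(u) = -2u^2 - 7u - 3. Setting h'(u) = 0 gives u ∈ {-3, -1/2}.
Since h''(u) = -4u - 7, we get h''(-3) = 5 > 0 ⇒ local minimum; h''(-1/2) = -5 < 0 ⇒ local maximum.
The local minimum is h(-3) = -1/2.

-1/2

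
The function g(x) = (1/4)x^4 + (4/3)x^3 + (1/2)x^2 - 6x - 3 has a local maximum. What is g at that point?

13/3

g'(x) = x^3 + 4x^2 + x - 6. Setting g'(x) = 0 gives x ∈ {-3, -2, 1}.
Second-derivative test with g''(x) = 3x^2 + 8x + 1: g''(-3) = 4 > 0 ⇒ local minimum; g''(-2) = -3 < 0 ⇒ local maximum; g''(1) = 12 > 0 ⇒ local minimum.
So the local maximum value is g(-2) = 13/3.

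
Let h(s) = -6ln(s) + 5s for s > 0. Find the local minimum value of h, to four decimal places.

h'(s) = -6/s + 5 = 0 gives s = 6/5.
h''(s) = 6/s², which is positive for s > 0, so this is a local minimum.
h(6/5) = -6·ln(6/5) + 6 ≈ 4.9061.

4.9061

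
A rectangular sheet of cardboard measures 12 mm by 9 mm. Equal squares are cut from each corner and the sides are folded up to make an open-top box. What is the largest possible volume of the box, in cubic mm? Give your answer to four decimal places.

With cut size x, the volume is V(x) = x(12 − 2x)(9 − 2x) for 0 < x < 4.5.
V'(x) = 12x^2 − 84x + 108. Setting V'(x) = 0 gives x ≈ 1.6972 (the root in (0, 4.5)).
V''(x) = 24x − 84 is negative there, so this is the maximum; V ≈ 81.8722.

81.8722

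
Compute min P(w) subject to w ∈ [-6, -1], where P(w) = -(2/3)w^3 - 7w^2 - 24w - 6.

35/3

Differentiating, P'(w) = -2w^2 - 14w - 24; which vanishes at w = -4 and w = -3.
Evaluating at the critical points and endpoints: P(-6) = 30; P(-4) = 62/3; P(-3) = 21; P(-1) = 35/3.
The minimum over the interval is 35/3, attained at w = -1.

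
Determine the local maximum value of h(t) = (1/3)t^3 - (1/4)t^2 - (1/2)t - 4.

Critical points: h'(t) = t^2 - (1/2)t - 1/2 vanishes at t = -1/2, 1.
Second-derivative test with h''(t) = 2t - 1/2: h''(-1/2) = -3/2 < 0 ⇒ local maximum; h''(1) = 3/2 > 0 ⇒ local minimum.
So the local maximum value is h(-1/2) = -185/48.

-185/48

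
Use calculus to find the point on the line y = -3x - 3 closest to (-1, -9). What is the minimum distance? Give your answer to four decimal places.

2.8460

Minimize D(x)^2 = (x + 1)^2 + (-3x + 6)^2.
d/dx[D^2] = 2(x + 1) + 2·(-3)·(-3x + 6) = 0 ⇒ x = 17/10.
Then y = -81/10 and the distance is √(81/10) ≈ 2.8460.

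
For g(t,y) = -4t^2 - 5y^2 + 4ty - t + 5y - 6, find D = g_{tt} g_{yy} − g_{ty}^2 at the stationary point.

∂g/∂t = -8t + 4y - 1 = 0 and ∂g/∂y = 4t - 10y + 5 = 0, so (t, y) = (5/32, 9/16).
The Hessian has g_{tt} = -8, g_{yy} = -10, g_{ty} = 4, giving D = 64 > 0 with g_{tt} < 0, so the point is a local maximum.
D = (-8)·(-10) − (4)^2 = 64.

64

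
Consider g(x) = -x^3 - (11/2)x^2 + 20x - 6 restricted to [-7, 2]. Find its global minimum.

-237/2

Differentiating, g'(x) = -3x^2 - 11x + 20; which vanishes at x = -5 and x = 4/3.
Compare values at every candidate in [-7, 2]: g(-7) = -145/2; g(-5) = -237/2; g(4/3) = 230/27; g(2) = 4.
The minimum over the interval is -237/2, attained at x = -5.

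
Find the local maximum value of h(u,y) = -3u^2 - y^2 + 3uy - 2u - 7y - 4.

∂h/∂u = -6u + 3y - 2 = 0 and ∂h/∂y = 3u - 2y - 7 = 0, so (u, y) = (-25/3, -16).
The Hessian has h_{uu} = -6, h_{yy} = -2, h_{uy} = 3, giving D = 3 > 0 with h_{uu} < 0, so the point is a local maximum.
h(-25/3, -16) = 181/3.

181/3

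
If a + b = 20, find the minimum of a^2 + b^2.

With a + b = 20, a^2 + b^2 = a^2 + (20 − a)^2.
The derivative 2a − 2(20 − a) = 4a − 40 vanishes at a = 10; second derivative 4 > 0, a minimum.
The minimum is 2·(10)^2 = 200.

200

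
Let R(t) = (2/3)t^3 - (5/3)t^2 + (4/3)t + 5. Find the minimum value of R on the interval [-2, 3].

-29/3

Differentiating, R'(t) = 2t^2 - (10/3)t + 4/3; which vanishes at t = 2/3 and t = 1.
Candidates: R(-2) = -29/3, R(2/3) = 433/81, R(1) = 16/3, R(3) = 12.
Hence the absolute minimum is -29/3 at t = -2.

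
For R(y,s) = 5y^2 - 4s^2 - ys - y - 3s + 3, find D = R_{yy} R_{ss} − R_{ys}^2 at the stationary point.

-81

∂R/∂y = 10y - s - 1 = 0 and ∂R/∂s = -y - 8s - 3 = 0, so (y, s) = (5/81, -31/81).
The Hessian has R_{yy} = 10, R_{ss} = -8, R_{ys} = -1, giving D = -81 < 0, so the point is a saddle point.
D = (10)·(-8) − (-1)^2 = -81.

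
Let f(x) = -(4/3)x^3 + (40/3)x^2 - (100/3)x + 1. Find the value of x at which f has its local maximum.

Critical points: f'(x) = -4x^2 + (80/3)x - 100/3 vanishes at x = 5/3, 5.
Second-derivative test with f''(x) = -8x + 80/3: f''(5/3) = 40/3 > 0 ⇒ local minimum; f''(5) = -40/3 < 0 ⇒ local maximum.
Thus f has its local maximum at x = 5, with value 1.

5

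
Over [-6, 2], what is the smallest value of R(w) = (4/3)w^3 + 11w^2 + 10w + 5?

31/12

R'(w) = 4w^2 + 22w + 10, which vanishes at w = -5 and w = -1/2.
Compare values at every candidate in [-6, 2]: R(-6) = 53,  R(-5) = 190/3,  R(-1/2) = 31/12,  R(2) = 239/3.
So the minimum is R(-1/2) = 31/12.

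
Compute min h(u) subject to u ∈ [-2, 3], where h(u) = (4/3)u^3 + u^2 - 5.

The derivative is 4u^2 + 2u, which vanishes at u = -1/2 and u = 0.
Compare values at every candidate in [-2, 3]: h(-2) = -35/3, h(-1/2) = -59/12, h(0) = -5, h(3) = 40.
So the minimum is h(-2) = -35/3.

-35/3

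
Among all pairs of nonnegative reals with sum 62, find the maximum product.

961

With x + y = 62, the product is P(x) = x(62 − x).
P'(x) = 62 − 2x = 0 gives x = 31; P'' = −2 < 0, so this is the maximum.
P = 31·31 = 961.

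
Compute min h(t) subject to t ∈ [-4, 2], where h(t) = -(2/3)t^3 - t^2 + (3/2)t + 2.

Differentiating, h'(t) = -2t^2 - 2t + 3/2; which vanishes at t = -3/2 and t = 1/2.
Compare values at every candidate in [-4, 2]: h(-4) = 68/3, h(-3/2) = -1/4, h(1/2) = 29/12, h(2) = -13/3.
So the minimum is h(2) = -13/3.

-13/3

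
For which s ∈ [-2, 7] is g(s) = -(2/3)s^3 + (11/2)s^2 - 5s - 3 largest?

The derivative is -2s^2 + 11s - 5, which vanishes at s = 1/2 and s = 5.
Candidates: g(-2) = 103/3,  g(1/2) = -101/24,  g(5) = 157/6,  g(7) = 17/6.
The maximum over the interval is 103/3, attained at s = -2.

-2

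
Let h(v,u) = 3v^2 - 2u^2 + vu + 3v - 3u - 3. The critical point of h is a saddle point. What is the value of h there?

-57/25

∂h/∂v = 6v + u + 3 = 0 and ∂h/∂u = v - 4u - 3 = 0, so (v, u) = (-9/25, -21/25).
The Hessian has h_{vv} = 6, h_{uu} = -4, h_{vu} = 1, giving D = -25 < 0, so the point is a saddle point.
h(-9/25, -21/25) = -57/25.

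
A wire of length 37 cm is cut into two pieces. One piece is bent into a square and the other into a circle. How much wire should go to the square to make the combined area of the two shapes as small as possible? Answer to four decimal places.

20.7237

Let x be the length used for the square. Square side x/4; circle radius (37−x)/(2π).
A(x) = (x/4)² + π·((37−x)/(2π))² = x²/16 + (37−x)²/(4π) for 0 ≤ x ≤ 37. A'(x) = x/8 − (37−x)/(2π) = 0 gives x = 4·37/(π+4) ≈ 20.7237.
A'' = 1/8 + 1/(2π) > 0, so this gives the minimum combined area; x ≈ 20.7237 cm to the square.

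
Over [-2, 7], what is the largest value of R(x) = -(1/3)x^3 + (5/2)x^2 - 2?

Differentiating, R'(x) = -x^2 + 5x; which vanishes at x = 0 and x = 5.
Candidates: R(-2) = 32/3, R(0) = -2, R(5) = 113/6, R(7) = 37/6.
Hence the absolute maximum is 113/6 at x = 5.

113/6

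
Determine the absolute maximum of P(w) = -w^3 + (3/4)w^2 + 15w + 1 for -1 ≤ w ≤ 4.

Differentiating, P'(w) = -3w^2 + (3/2)w + 15; whose only zero in [-1, 4] is w = 5/2.
Candidates: P(-1) = -49/4,  P(5/2) = 441/16,  P(4) = 9.
The maximum over the interval is 441/16, attained at w = 5/2.

441/16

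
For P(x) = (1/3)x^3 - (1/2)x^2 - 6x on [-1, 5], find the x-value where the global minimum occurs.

3

Differentiating, P'(x) = x^2 - x - 6; whose only zero in [-1, 5] is x = 3.
Compare values at every candidate in [-1, 5]: P(-1) = 31/6; P(3) = -27/2; P(5) = -5/6.
So the minimum is P(3) = -27/2.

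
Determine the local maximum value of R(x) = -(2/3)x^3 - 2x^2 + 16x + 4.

68/3

R'(x) = -2x^2 - 4x + 16. Setting R'(x) = 0 gives x ∈ {-4, 2}.
R''(x) = -4x - 4. R''(-4) = 12 > 0 ⇒ local minimum; R''(2) = -12 < 0 ⇒ local maximum.
So the local maximum value is R(2) = 68/3.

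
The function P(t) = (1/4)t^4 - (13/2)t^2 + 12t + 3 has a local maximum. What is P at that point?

35/4

P'(t) = t^3 - 13t + 12 = 0 at t = -4, 1, 3.
Since P''(t) = 3t^2 - 13, we get P''(-4) = 35 > 0 ⇒ local minimum; P''(1) = -10 < 0 ⇒ local maximum; P''(3) = 14 > 0 ⇒ local minimum.
So the local maximum value is P(1) = 35/4.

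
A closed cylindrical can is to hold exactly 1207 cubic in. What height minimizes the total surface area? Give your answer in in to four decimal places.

With radius r and height h, πr²h = 1207 so h = 1207/(πr²), and S(r) = 2πr² + 2πrh = 2πr² + 2·1207/r.
S'(r) = 4πr − 2·1207/r² = 0 ⇒ r³ = 1207/(2π), so r ≈ 5.7700 and h = 2r ≈ 11.5400.
S''(r) = 4π + 4·1207/r³ > 0, so this is the minimum; S ≈ 627.5563.

11.5400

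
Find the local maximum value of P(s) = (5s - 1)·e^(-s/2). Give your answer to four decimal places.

Differentiating with the product rule gives P'(s) = (-(5/2)s + 11/2)·e^(-s/2). Since e^(-s/2) > 0, the only critical point is s = 11/5.
P''(11/5) has the same sign as -5/2 < 0, so this is a local maximum.
P(11/5) = (10)·e^(-11/10) ≈ 3.3287.

3.3287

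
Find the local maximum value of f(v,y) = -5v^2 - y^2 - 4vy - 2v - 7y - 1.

∂f/∂v = -10v - 4y - 2 = 0 and ∂f/∂y = -4v - 2y - 7 = 0, so (v, y) = (6, -31/2).
The Hessian has f_{vv} = -10, f_{yy} = -2, f_{vy} = -4, giving D = 4 > 0 with f_{vv} < 0, so the point is a local maximum.
f(6, -31/2) = 189/4.

189/4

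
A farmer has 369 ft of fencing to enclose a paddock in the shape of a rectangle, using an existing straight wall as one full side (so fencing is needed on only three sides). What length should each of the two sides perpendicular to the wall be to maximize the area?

369/4

Let the sides perpendicular to the wall have length x and the parallel side y, so 2x + y = 369 and the area is A = xy = x(369 − 2x).
A'(x) = 369 − 4x = 0 gives x = 369/4, and A''(x) = −4 < 0 confirms a maximum.
Then y = 369 − 2·369/4 = 369/2 and A = 136161/8.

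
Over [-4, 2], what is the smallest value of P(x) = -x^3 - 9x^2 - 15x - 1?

-75

The derivative is -3x^2 - 18x - 15, whose only zero in [-4, 2] is x = -1.
Candidates: P(-4) = -21,  P(-1) = 6,  P(2) = -75.
The minimum over the interval is -75, attained at x = 2.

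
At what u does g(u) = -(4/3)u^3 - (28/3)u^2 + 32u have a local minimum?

g'(u) = -4u^2 - (56/3)u + 32 = 0 at u = -6, 4/3.
Since g''(u) = -8u - 56/3, we get g''(-6) = 88/3 > 0 ⇒ local minimum; g''(4/3) = -88/3 < 0 ⇒ local maximum.
Thus g has its local minimum at u = -6, with value -240.

-6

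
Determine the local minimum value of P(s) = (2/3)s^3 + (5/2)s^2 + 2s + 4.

85/24

P'(s) = 2s^2 + 5s + 2 = 0 at s = -2, -1/2.
Second-derivative test with P''(s) = 4s + 5: P''(-2) = -3 < 0 ⇒ local maximum; P''(-1/2) = 3 > 0 ⇒ local minimum.
So the local minimum value is P(-1/2) = 85/24.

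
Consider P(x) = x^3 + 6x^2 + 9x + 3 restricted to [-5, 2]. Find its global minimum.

-17

P'(x) = 3x^2 + 12x + 9, which vanishes at x = -3 and x = -1.
Evaluating at the critical points and endpoints: P(-5) = -17, P(-3) = 3, P(-1) = -1, P(2) = 53.
The minimum over the interval is -17, attained at x = -5.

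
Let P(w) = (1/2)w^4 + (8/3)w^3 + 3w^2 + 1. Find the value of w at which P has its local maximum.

Critical points: P'(w) = 2w^3 + 8w^2 + 6w vanishes at w = -3, -1, 0.
Since P''(w) = 6w^2 + 16w + 6, we get P''(-3) = 12 > 0 ⇒ local minimum; P''(-1) = -4 < 0 ⇒ local maximum; P''(0) = 6 > 0 ⇒ local minimum.
The local maximum is P(-1) = 11/6.

-1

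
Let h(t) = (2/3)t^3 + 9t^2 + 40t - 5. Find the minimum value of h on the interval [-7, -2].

The derivative is 2t^2 + 18t + 40, which vanishes at t = -5 and t = -4.
Evaluating at the critical points and endpoints: h(-7) = -218/3, h(-5) = -190/3, h(-4) = -191/3, h(-2) = -163/3.
Hence the absolute minimum is -218/3 at t = -7.

-218/3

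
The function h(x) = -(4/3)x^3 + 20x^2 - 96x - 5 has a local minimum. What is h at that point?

-463/3

Critical points: h'(x) = -4x^2 + 40x - 96 vanishes at x = 4, 6.
Second-derivative test with h''(x) = -8x + 40: h''(4) = 8 > 0 ⇒ local minimum; h''(6) = -8 < 0 ⇒ local maximum.
The local minimum is h(4) = -463/3.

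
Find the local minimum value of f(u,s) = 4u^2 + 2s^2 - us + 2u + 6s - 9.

∂f/∂u = 8u - s + 2 = 0 and ∂f/∂s = -u + 4s + 6 = 0, so (u, s) = (-14/31, -50/31).
The Hessian has f_{uu} = 8, f_{ss} = 4, f_{us} = -1, giving D = 31 > 0 with f_{uu} > 0, so the point is a local minimum.
f(-14/31, -50/31) = -443/31.

-443/31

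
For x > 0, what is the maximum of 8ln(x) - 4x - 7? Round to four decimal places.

-9.4548

P'(x) = 8/x − 4 = 0 gives x = 2.
P''(x) = -8/x², which is negative for x > 0, so this is a local maximum.
P(2) = 8·ln(2) - 8 - 7 ≈ -9.4548.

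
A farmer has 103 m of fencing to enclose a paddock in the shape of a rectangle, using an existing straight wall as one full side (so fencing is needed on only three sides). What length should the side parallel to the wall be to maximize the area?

Let the sides perpendicular to the wall have length x and the parallel side y, so 2x + y = 103 and the area is A = xy = x(103 − 2x).
A'(x) = 103 − 4x = 0 gives x = 103/4, and A''(x) = −4 < 0 confirms a maximum.
Then y = 103 − 2·103/4 = 103/2 and A = 10609/8.

103/2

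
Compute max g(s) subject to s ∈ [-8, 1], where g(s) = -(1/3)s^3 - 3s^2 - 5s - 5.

The derivative is -s^2 - 6s - 5, which vanishes at s = -5 and s = -1.
Evaluating at the critical points and endpoints: g(-8) = 41/3; g(-5) = -40/3; g(-1) = -8/3; g(1) = -40/3.
The maximum over the interval is 41/3, attained at s = -8.

41/3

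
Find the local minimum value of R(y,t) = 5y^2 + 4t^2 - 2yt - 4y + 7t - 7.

∂R/∂y = 10y - 2t - 4 = 0 and ∂R/∂t = -2y + 8t + 7 = 0, so (y, t) = (9/38, -31/38).
The Hessian has R_{yy} = 10, R_{tt} = 8, R_{yt} = -2, giving D = 76 > 0 with R_{yy} > 0, so the point is a local minimum.
R(9/38, -31/38) = -785/76.

-785/76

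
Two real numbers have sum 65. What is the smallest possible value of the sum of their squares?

4225/2

With a + b = 65, a^2 + b^2 = a^2 + (65 − a)^2.
The derivative 2a − 2(65 − a) = 4a − 130 vanishes at a = 65/2; second derivative 4 > 0, a minimum.
The minimum is 2·(65/2)^2 = 4225/2.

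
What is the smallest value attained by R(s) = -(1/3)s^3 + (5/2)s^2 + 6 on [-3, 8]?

-14/3

Differentiating, R'(s) = -s^2 + 5s; which vanishes at s = 0 and s = 5.
Evaluating at the critical points and endpoints: R(-3) = 75/2, R(0) = 6, R(5) = 161/6, R(8) = -14/3.
So the minimum is R(8) = -14/3.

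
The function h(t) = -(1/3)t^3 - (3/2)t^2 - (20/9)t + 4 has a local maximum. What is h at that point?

412/81

h'(t) = -t^2 - 3t - 20/9. Setting h'(t) = 0 gives t ∈ {-5/3, -4/3}.
h''(t) = -2t - 3. h''(-5/3) = 1/3 > 0 ⇒ local minimum; h''(-4/3) = -1/3 < 0 ⇒ local maximum.
Thus h has its local maximum at t = -4/3, with value 412/81.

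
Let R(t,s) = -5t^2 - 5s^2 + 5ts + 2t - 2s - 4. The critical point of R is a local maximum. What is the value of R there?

-56/15

∂R/∂t = -10t + 5s + 2 = 0 and ∂R/∂s = 5t - 10s - 2 = 0, so (t, s) = (2/15, -2/15).
The Hessian has R_{tt} = -10, R_{ss} = -10, R_{ts} = 5, giving D = 75 > 0 with R_{tt} < 0, so the point is a local maximum.
R(2/15, -2/15) = -56/15.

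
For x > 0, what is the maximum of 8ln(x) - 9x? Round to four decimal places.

f'(x) = 8/x − 9 = 0 gives x = 8/9.
f''(x) = -8/x², which is negative for x > 0, so this is a local maximum.
f(8/9) = 8·ln(8/9) - 8 ≈ -8.9423.

-8.9423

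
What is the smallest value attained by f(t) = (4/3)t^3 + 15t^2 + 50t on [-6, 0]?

f'(t) = 4t^2 + 30t + 50, which vanishes at t = -5 and t = -5/2.
Compare values at every candidate in [-6, 0]: f(-6) = -48; f(-5) = -125/3; f(-5/2) = -625/12; f(0) = 0.
So the minimum is f(-5/2) = -625/12.

-625/12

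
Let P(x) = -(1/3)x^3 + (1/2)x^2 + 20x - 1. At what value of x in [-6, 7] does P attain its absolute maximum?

5

The derivative is -x^2 + x + 20, which vanishes at x = -4 and x = 5.
Candidates: P(-6) = -31; P(-4) = -155/3; P(5) = 419/6; P(7) = 295/6.
So the maximum is P(5) = 419/6.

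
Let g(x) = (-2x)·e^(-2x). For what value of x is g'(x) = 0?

1/2

g'(x) = (-2)·e^(-2x) + (-2x)·(-2)·e^(-2x) = (4x - 2)·e^(-2x). Since e^(-2x) > 0, the only critical point is x = 1/2.
g''(1/2) has the same sign as 4 > 0, so this is a local minimum.
g(1/2) = (-1)·e^(-1) ≈ -0.3679.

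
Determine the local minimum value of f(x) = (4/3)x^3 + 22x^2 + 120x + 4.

Critical points: f'(x) = 4x^2 + 44x + 120 vanishes at x = -6, -5.
f''(x) = 8x + 44. f''(-6) = -4 < 0 ⇒ local maximum; f''(-5) = 4 > 0 ⇒ local minimum.
So the local minimum value is f(-5) = -638/3.

-638/3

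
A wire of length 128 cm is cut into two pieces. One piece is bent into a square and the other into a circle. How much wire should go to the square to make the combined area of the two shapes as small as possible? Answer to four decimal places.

Let x be the length used for the square. Square side x/4; circle radius (128−x)/(2π).
A(x) = (x/4)² + π·((128−x)/(2π))² = x²/16 + (128−x)²/(4π) for 0 ≤ x ≤ 128. A'(x) = x/8 − (128−x)/(2π) = 0 gives x = 4·128/(π+4) ≈ 71.6927.
A'' = 1/8 + 1/(2π) > 0, so this gives the minimum combined area; x ≈ 71.6927 cm to the square.

71.6927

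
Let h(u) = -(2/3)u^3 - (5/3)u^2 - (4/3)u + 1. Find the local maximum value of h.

109/81

h'(u) = -2u^2 - (10/3)u - 4/3. Setting h'(u) = 0 gives u ∈ {-1, -2/3}.
Since h''(u) = -4u - 10/3, we get h''(-1) = 2/3 > 0 ⇒ local minimum; h''(-2/3) = -2/3 < 0 ⇒ local maximum.
So the local maximum value is h(-2/3) = 109/81.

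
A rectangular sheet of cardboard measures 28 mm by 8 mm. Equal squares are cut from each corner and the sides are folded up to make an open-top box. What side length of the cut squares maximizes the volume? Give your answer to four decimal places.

1.8367

With cut size x, the volume is V(x) = x(28 − 2x)(8 − 2x) for 0 < x < 4.
V'(x) = 12x^2 − 144x + 224. Setting V'(x) = 0 gives x ≈ 1.8367 (the root in (0, 4)).
V''(x) = 24x − 144 is negative there, so this is the maximum; V ≈ 193.3154.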